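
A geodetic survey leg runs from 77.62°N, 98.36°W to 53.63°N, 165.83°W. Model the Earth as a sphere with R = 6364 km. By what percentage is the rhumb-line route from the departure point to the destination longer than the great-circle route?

Great circle: σ = 0.5823 rad → d_gc = Rσ = 3705.8 km
Rhumb: Δφ = -0.4187, Δλ = -1.1776, Δψ = -1.1082, q = Δφ/Δψ = 0.3778 → d_rh = R√(Δφ²+q²Δλ²) = 3888.2 km
Excess = (3888.2 − 3705.8) / 3705.8 = 182.4 / 3705.8 = 4.92% ≈ 4.9%

4.9%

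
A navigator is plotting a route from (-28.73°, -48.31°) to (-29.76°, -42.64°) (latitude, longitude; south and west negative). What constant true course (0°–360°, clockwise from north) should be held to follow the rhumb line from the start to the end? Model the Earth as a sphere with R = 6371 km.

101.8°

Δψ = ln[tan(π/4+φ₂/2)/tan(π/4+φ₁/2)] = -0.0206
Δλ = +0.0990 rad (taken the short way round)
course = atan2(Δλ, Δψ) = 101.76°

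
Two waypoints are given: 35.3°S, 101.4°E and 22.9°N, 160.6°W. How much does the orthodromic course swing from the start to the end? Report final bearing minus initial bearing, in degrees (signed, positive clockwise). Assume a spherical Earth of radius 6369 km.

-16.2°

At departure: θ₁ = atan2(sin Δλ cos φ₂, cos φ₁ sin φ₂ − sin φ₁ cos φ₂ cos Δλ) = 75.05°
At arrival: θ₂ = atan2(sin Δλ cos φ₁, −cos φ₂ sin φ₁ + sin φ₂ cos φ₁ cos Δλ) = 58.87°
Δθ = θ₂ − θ₁ = -16.2°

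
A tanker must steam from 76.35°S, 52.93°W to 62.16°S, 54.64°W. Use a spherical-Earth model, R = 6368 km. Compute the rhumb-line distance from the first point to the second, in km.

Rhumb course C = atan2(Δλ, Δψ) with Δψ = ln[tan(π/4+φ₂/2)/tan(π/4+φ₁/2)] = +0.7279, Δλ = -0.0298 → C = 357.65°
d = R·|Δφ| / |cos C| = 6368·0.24766 / 0.99916 = 1578 km

1578 km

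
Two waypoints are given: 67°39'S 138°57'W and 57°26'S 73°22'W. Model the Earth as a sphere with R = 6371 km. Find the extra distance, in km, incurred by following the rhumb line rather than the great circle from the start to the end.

Great circle: cos σ = sin φ₁ sin φ₂ + cos φ₁ cos φ₂ cos Δλ,  σ = 0.5275 rad → d_gc = 3360.7 km
Rhumb line: Δψ = +0.3911, q = Δφ/Δψ = 0.4559, d_rh = R√(Δφ²+q²Δλ²) = 3513.5 km
Excess = 3513.5 − 3360.7 = 152.8 ≈ 153 km

153 km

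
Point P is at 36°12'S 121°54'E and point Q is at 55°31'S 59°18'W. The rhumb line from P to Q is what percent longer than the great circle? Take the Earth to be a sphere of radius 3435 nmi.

40.7%

Great circle: σ = 1.5407 rad → d_gc = Rσ = 5292.4 nmi
Rhumb: Δφ = -0.3371, Δλ = +3.1206, Δψ = -0.4915, q = Δφ/Δψ = 0.6860 → d_rh = R√(Δφ²+q²Δλ²) = 7444.1 nmi
Excess = (7444.1 − 5292.4) / 5292.4 = 2151.7 / 5292.4 = 40.66% ≈ 40.7%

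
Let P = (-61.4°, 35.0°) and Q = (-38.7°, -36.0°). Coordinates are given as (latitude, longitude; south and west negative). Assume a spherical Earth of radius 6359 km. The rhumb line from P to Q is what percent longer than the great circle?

Great circle: σ = 0.8358 rad → d_gc = Rσ = 5314.9 km
Rhumb: Δφ = +0.3962, Δλ = -1.2392, Δψ = +0.6333, q = Δφ/Δψ = 0.6256 → d_rh = R√(Δφ²+q²Δλ²) = 5535.9 km
Excess = (5535.9 − 5314.9) / 5314.9 = 221.0 / 5314.9 = 4.16% ≈ 4.2%

4.2%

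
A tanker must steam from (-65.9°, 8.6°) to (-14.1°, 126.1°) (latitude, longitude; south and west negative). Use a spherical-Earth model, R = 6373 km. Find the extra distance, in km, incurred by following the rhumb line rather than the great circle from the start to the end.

1028 km

Great circle: cos σ = sin φ₁ sin φ₂ + cos φ₁ cos φ₂ cos Δλ,  σ = 1.5313 rad → d_gc = 9758.79 km
Rhumb line: Δψ = +1.2957, q = Δφ/Δψ = 0.6978, d_rh = R√(Δφ²+q²Δλ²) = 10787.28 km
Excess = 10787.28 − 9758.79 = 1028.49 ≈ 1028 km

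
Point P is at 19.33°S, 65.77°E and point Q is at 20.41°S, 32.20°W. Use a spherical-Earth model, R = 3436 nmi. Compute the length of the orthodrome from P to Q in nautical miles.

cos σ = sin φ₁ sin φ₂ + cos φ₁ cos φ₂ cos Δλ
      = sin(-19.33°)sin(-20.41°) + cos(-19.33°)cos(-20.41°)cos(-97.97°) = -0.0072
σ = 90.412° → d = Rσ = 3436·1.57799 = 5422 nmi

5422 nmi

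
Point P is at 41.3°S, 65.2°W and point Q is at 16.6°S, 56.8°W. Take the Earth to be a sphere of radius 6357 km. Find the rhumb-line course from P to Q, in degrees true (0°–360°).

Meridional parts: M(φ₁)=-0.7928, M(φ₂)=-0.2939 → ΔM = +0.4990;  Δλ = +0.1466 rad
tan C = Δλ / ΔM = +0.2938 → C = 16.37°

16.4°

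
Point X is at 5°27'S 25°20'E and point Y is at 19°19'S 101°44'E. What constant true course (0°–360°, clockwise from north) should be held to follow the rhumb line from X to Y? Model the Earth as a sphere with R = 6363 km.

Meridional parts: M(φ₁)=-0.0953, M(φ₂)=-0.3437 → ΔM = -0.2484;  Δλ = +1.3334 rad
tan C = Δλ / ΔM = -5.3670 → C = 100.55°

100.6°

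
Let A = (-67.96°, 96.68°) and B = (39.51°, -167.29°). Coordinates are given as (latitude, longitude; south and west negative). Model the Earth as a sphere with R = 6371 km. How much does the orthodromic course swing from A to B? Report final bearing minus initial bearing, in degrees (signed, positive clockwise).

-49.6°

At departure: θ₁ = atan2(sin Δλ cos φ₂, cos φ₁ sin φ₂ − sin φ₁ cos φ₂ cos Δλ) = 77.96°
At arrival: θ₂ = atan2(sin Δλ cos φ₁, −cos φ₂ sin φ₁ + sin φ₂ cos φ₁ cos Δλ) = 28.40°
Δθ = θ₂ − θ₁ = -49.6°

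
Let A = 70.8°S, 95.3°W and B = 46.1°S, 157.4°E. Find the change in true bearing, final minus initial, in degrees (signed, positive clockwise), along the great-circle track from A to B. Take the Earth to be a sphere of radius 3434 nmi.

+99.7°

At departure: θ₁ = atan2(sin Δλ cos φ₂, cos φ₁ sin φ₂ − sin φ₁ cos φ₂ cos Δλ) = 236.89°
At arrival: θ₂ = atan2(sin Δλ cos φ₁, −cos φ₂ sin φ₁ + sin φ₂ cos φ₁ cos Δλ) = 336.59°
Δθ = θ₂ − θ₁ = +99.7°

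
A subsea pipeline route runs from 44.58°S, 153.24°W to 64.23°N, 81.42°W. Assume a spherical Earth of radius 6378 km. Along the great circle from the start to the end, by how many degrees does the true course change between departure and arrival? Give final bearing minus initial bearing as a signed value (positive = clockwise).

+24.0°

At departure: θ₁ = atan2(sin Δλ cos φ₂, cos φ₁ sin φ₂ − sin φ₁ cos φ₂ cos Δλ) = 29.28°
At arrival: θ₂ = atan2(sin Δλ cos φ₁, −cos φ₂ sin φ₁ + sin φ₂ cos φ₁ cos Δλ) = 53.25°
Δθ = θ₂ − θ₁ = +24.0°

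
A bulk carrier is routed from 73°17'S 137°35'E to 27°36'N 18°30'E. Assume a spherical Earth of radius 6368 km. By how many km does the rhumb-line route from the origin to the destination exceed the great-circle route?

Great circle: cos σ = sin φ₁ sin φ₂ + cos φ₁ cos φ₂ cos Δλ,  σ = 2.1744 rad → d_gc = 13846.6 km
Rhumb line: Δψ = +2.4193, q = Δφ/Δψ = 0.7278, d_rh = R√(Δφ²+q²Δλ²) = 14781.8 km
Excess = 14781.8 − 13846.6 = 935.2 ≈ 935 km

935 km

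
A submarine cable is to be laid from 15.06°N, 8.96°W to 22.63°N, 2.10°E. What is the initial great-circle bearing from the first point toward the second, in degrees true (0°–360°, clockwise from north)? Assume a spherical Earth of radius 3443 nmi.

52.4°

θ = atan2( sin Δλ·cos φ₂ ,  cos φ₁ sin φ₂ − sin φ₁ cos φ₂ cos Δλ )
  = atan2(+0.1771, +0.1362) = 52.43°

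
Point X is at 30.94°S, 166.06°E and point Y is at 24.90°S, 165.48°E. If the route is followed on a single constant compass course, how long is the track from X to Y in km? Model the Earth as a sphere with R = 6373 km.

674 km

Rhumb course C = atan2(Δλ, Δψ) with Δψ = ln[tan(π/4+φ₂/2)/tan(π/4+φ₁/2)] = +0.1194, Δλ = -0.0101 → C = 355.15°
d = R·|Δφ| / |cos C| = 6373·0.10542 / 0.99642 = 674 km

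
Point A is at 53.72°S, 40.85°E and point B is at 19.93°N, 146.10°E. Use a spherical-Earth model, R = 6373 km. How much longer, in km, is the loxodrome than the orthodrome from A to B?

325 km

Great circle: cos σ = sin φ₁ sin φ₂ + cos φ₁ cos φ₂ cos Δλ,  σ = 2.0055 rad → d_gc = 12780.8 km
Rhumb line: Δψ = +1.4710, q = Δφ/Δψ = 0.8739, d_rh = R√(Δφ²+q²Δλ²) = 13106.1 km
Excess = 13106.1 − 12780.8 = 325.3 ≈ 325 km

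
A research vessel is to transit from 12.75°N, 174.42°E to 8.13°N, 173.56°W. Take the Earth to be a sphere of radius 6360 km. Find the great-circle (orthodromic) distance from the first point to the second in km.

1408 km

cos σ = sin φ₁ sin φ₂ + cos φ₁ cos φ₂ cos Δλ
      = sin(12.75°)sin(8.13°) + cos(12.75°)cos(8.13°)cos(12.02°) = 0.9756
σ = 12.688° → d = Rσ = 6360·0.22144 = 1408 km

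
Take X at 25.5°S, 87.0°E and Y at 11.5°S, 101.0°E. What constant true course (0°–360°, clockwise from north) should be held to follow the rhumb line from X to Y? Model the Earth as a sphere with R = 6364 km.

43.4°

Meridional parts: M(φ₁)=-0.4605, M(φ₂)=-0.2021 → ΔM = +0.2584;  Δλ = +0.2443 rad
tan C = Δλ / ΔM = +0.9454 → C = 43.39°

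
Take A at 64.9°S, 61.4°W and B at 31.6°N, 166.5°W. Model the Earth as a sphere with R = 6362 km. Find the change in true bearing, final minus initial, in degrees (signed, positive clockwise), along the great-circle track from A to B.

+58.7°

At departure: θ₁ = atan2(sin Δλ cos φ₂, cos φ₁ sin φ₂ − sin φ₁ cos φ₂ cos Δλ) = 271.49°
At arrival: θ₂ = atan2(sin Δλ cos φ₁, −cos φ₂ sin φ₁ + sin φ₂ cos φ₁ cos Δλ) = 330.14°
Δθ = θ₂ − θ₁ = +58.7°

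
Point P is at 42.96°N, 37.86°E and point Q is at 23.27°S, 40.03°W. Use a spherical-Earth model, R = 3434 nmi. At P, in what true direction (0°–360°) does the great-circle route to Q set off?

θ = atan2( sin Δλ·cos φ₂ ,  cos φ₁ sin φ₂ − sin φ₁ cos φ₂ cos Δλ )
  = atan2(-0.8982, -0.4205) = 244.92°

244.9°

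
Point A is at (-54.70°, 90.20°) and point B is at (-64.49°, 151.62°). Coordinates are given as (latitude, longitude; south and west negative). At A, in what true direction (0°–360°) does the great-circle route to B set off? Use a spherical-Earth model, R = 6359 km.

θ = atan2( sin Δλ·cos φ₂ ,  cos φ₁ sin φ₂ − sin φ₁ cos φ₂ cos Δλ )
  = atan2(+0.3782, -0.3534) = 133.06°

133.1°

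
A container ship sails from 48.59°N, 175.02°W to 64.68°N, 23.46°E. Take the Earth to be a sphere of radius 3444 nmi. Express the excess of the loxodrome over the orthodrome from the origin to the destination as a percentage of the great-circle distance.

Great circle: σ = 1.1487 rad → d_gc = Rσ = 3956.2 nmi
Rhumb: Δφ = +0.2808, Δλ = -2.8191, Δψ = +0.5204, q = Δφ/Δψ = 0.5397 → d_rh = R√(Δφ²+q²Δλ²) = 5328.0 nmi
Excess = (5328.0 − 3956.2) / 3956.2 = 1371.8 / 3956.2 = 34.67% ≈ 34.7%

34.7%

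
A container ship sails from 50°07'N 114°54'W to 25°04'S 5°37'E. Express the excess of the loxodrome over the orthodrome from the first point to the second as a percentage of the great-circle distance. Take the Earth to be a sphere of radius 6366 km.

2.5%

Great circle: σ = 2.2396 rad → d_gc = Rσ = 14257.3 km
Rhumb: Δφ = -1.3122, Δλ = +2.1034, Δψ = -1.4660, q = Δφ/Δψ = 0.8951 → d_rh = R√(Δφ²+q²Δλ²) = 14609.2 km
Excess = (14609.2 − 14257.3) / 14257.3 = 351.9 / 14257.3 = 2.47% ≈ 2.5%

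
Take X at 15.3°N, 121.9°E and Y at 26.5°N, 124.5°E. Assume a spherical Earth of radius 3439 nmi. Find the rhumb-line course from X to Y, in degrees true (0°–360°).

Meridional parts: M(φ₁)=+0.2703, M(φ₂)=+0.4799 → ΔM = +0.2097;  Δλ = +0.0454 rad
tan C = Δλ / ΔM = +0.2164 → C = 12.21°

12.2°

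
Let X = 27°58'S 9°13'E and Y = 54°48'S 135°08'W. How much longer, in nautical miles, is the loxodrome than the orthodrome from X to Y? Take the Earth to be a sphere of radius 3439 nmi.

1040 nmi

Great circle: cos σ = sin φ₁ sin φ₂ + cos φ₁ cos φ₂ cos Δλ,  σ = 1.6013 rad → d_gc = 5506.9 nmi
Rhumb line: Δψ = -0.6394, q = Δφ/Δψ = 0.7324, d_rh = R√(Δφ²+q²Δλ²) = 6547.0 nmi
Excess = 6547.0 − 5506.9 = 1040.1 ≈ 1040 nmi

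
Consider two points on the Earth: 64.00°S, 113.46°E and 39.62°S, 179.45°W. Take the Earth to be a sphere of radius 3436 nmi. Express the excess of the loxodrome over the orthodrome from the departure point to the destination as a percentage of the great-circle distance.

Great circle: σ = 0.7889 rad → d_gc = Rσ = 2710.76 nmi
Rhumb: Δφ = +0.4255, Δλ = +1.1709, Δψ = +0.7116, q = Δφ/Δψ = 0.5979 → d_rh = R√(Δφ²+q²Δλ²) = 2815.15 nmi
Excess = (2815.15 − 2710.76) / 2710.76 = 104.39 / 2710.76 = 3.851% ≈ 3.9%

3.9%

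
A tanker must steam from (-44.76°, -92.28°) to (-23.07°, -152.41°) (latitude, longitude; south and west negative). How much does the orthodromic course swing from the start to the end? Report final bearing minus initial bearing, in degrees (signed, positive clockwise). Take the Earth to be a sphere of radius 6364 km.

+36.4°

At departure: θ₁ = atan2(sin Δλ cos φ₂, cos φ₁ sin φ₂ − sin φ₁ cos φ₂ cos Δλ) = 273.19°
At arrival: θ₂ = atan2(sin Δλ cos φ₁, −cos φ₂ sin φ₁ + sin φ₂ cos φ₁ cos Δλ) = 309.59°
Δθ = θ₂ − θ₁ = +36.4°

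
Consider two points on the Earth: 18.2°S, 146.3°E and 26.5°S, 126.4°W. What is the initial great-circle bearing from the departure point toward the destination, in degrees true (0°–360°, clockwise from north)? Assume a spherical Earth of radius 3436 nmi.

θ = atan2( sin Δλ·cos φ₂ ,  cos φ₁ sin φ₂ − sin φ₁ cos φ₂ cos Δλ )
  = atan2(+0.8939, -0.4107) = 114.68°

114.7°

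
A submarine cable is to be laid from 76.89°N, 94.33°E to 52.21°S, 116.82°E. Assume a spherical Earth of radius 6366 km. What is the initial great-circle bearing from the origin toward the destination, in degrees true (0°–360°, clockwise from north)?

162.2°

N = sin Δλ·cos φ₂ = +0.2344;  D = cos φ₁ sin φ₂ − sin φ₁ cos φ₂ cos Δλ = -0.7307
initial course = atan2(N, D) = 162.21°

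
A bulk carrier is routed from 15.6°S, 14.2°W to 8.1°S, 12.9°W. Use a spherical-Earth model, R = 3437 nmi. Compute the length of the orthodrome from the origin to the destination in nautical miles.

456 nmi

cos σ = sin φ₁ sin φ₂ + cos φ₁ cos φ₂ cos Δλ
      = sin(-15.60°)sin(-8.10°) + cos(-15.60°)cos(-8.10°)cos(1.30°) = 0.9912
σ = 7.607° → d = Rσ = 3437·0.13277 = 456 nmi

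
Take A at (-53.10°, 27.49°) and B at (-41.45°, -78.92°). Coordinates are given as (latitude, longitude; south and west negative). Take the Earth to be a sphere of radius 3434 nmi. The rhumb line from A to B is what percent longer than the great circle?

Great circle: σ = 1.1569 rad → d_gc = Rσ = 3972.6 nmi
Rhumb: Δφ = +0.2033, Δλ = -1.8572, Δψ = +0.3014, q = Δφ/Δψ = 0.6746 → d_rh = R√(Δφ²+q²Δλ²) = 4358.3 nmi
Excess = (4358.3 − 3972.6) / 3972.6 = 385.7 / 3972.6 = 9.71% ≈ 9.7%

9.7%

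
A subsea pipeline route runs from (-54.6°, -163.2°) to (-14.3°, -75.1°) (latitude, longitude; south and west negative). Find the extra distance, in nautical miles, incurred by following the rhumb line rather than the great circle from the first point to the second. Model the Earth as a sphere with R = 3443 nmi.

190 nmi

Great circle: cos σ = sin φ₁ sin φ₂ + cos φ₁ cos φ₂ cos Δλ,  σ = 1.3490 rad → d_gc = 4644.7 nmi
Rhumb line: Δψ = +0.8899, q = Δφ/Δψ = 0.7904, d_rh = R√(Δφ²+q²Δλ²) = 4834.6 nmi
Excess = 4834.6 − 4644.7 = 189.9 ≈ 190 nmi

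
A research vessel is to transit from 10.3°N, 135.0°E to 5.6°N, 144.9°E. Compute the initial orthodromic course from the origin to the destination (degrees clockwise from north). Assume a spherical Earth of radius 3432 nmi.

114.9°

θ = atan2( sin Δλ·cos φ₂ ,  cos φ₁ sin φ₂ − sin φ₁ cos φ₂ cos Δλ )
  = atan2(+0.1711, -0.0793) = 114.86°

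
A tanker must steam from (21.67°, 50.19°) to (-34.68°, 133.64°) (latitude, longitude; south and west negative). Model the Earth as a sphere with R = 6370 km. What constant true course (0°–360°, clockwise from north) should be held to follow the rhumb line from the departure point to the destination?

Meridional parts: M(φ₁)=+0.3876, M(φ₂)=-0.6460 → ΔM = -1.0336;  Δλ = +1.4565 rad
tan C = Δλ / ΔM = -1.4091 → C = 125.36°

125.4°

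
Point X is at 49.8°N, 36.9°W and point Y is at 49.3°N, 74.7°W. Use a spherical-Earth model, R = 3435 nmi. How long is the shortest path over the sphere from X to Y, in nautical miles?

Haversine: a = sin²(Δφ/2)+cos φ₁ cos φ₂ sin²(Δλ/2) = 0.04418;  σ = 2·atan2(√a,√(1−a))
σ = 24.267° → d = Rσ = 3435·0.42354 = 1455 nmi

1455 nmi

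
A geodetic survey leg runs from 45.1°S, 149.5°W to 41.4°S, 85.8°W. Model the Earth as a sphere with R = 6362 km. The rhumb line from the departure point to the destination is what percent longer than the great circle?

2.6%

Great circle: σ = 0.7911 rad → d_gc = Rσ = 5033.3 km
Rhumb: Δφ = +0.0646, Δλ = +1.1118, Δψ = +0.0887, q = Δφ/Δψ = 0.7280 → d_rh = R√(Δφ²+q²Δλ²) = 5165.7 km
Excess = (5165.7 − 5033.3) / 5033.3 = 132.4 / 5033.3 = 2.63% ≈ 2.6%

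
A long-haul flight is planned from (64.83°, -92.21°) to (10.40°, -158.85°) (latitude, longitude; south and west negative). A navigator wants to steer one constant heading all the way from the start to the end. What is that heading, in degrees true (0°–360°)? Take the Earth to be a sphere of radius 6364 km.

Δψ = ln[tan(π/4+φ₂/2)/tan(π/4+φ₁/2)] = -1.3169
Δλ = -1.1631 rad (taken the short way round)
course = atan2(Δλ, Δψ) = 221.45°

221.5°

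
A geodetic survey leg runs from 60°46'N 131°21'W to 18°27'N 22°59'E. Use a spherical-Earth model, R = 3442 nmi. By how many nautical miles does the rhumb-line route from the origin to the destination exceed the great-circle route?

Great circle: cos σ = sin φ₁ sin φ₂ + cos φ₁ cos φ₂ cos Δλ,  σ = 1.7127 rad → d_gc = 5895.0 nmi
Rhumb line: Δψ = -1.0163, q = Δφ/Δψ = 0.7267, d_rh = R√(Δφ²+q²Δλ²) = 7201.3 nmi
Excess = 7201.3 − 5895.0 = 1306.3 ≈ 1306 nmi

1306 nmi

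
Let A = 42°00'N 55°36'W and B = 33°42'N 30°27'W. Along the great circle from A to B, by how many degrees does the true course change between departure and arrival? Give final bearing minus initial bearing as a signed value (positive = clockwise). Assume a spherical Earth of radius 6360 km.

+15.6°

Initial bearing θ₁ = atan2(sin Δλ cos φ₂, cos φ₁ sin φ₂ − sin φ₁ cos φ₂ cos Δλ) = 104.52°
Final bearing θ₂ = (initial bearing from the destination back to the start) + 180° = 120.15°
Δθ = θ₂ − θ₁ = +15.6°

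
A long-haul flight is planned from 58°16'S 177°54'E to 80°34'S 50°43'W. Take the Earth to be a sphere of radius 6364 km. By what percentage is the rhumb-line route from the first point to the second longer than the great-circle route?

21.8%

Great circle: σ = 0.6729 rad → d_gc = Rσ = 4282.4 km
Rhumb: Δφ = -0.3892, Δλ = +2.2931, Δψ = -1.2369, q = Δφ/Δψ = 0.3147 → d_rh = R√(Δφ²+q²Δλ²) = 5217.4 km
Excess = (5217.4 − 4282.4) / 4282.4 = 935.0 / 4282.4 = 21.83% ≈ 21.8%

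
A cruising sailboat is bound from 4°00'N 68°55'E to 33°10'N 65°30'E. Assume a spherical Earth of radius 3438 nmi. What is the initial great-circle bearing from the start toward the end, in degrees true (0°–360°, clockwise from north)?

N = sin Δλ·cos φ₂ = -0.0499;  D = cos φ₁ sin φ₂ − sin φ₁ cos φ₂ cos Δλ = +0.4875
initial course = atan2(N, D) = 354.16°

354.2°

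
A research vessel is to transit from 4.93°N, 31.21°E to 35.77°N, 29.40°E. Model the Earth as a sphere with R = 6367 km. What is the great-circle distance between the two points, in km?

Haversine: a = sin²(Δφ/2)+cos φ₁ cos φ₂ sin²(Δλ/2) = 0.07090;  σ = 2·atan2(√a,√(1−a))
σ = 30.885° → d = Rσ = 6367·0.53905 = 3432 km

3432 km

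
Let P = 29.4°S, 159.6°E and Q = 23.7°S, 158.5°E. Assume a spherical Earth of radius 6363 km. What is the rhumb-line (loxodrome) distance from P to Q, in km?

642 km

Δψ = ln[tan(π/4+φ₂/2)/tan(π/4+φ₁/2)] = +0.1113;  Δφ = +0.0995 rad,  Δλ = -0.0192 rad
q = Δφ/Δψ = 0.8940
d = R·√(Δφ² + q²Δλ²) = 6363·0.10095 = 642 km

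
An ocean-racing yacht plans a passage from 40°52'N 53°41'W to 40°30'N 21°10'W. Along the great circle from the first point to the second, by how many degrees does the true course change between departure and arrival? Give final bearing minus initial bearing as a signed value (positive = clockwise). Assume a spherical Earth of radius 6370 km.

+21.5°

At departure: θ₁ = atan2(sin Δλ cos φ₂, cos φ₁ sin φ₂ − sin φ₁ cos φ₂ cos Δλ) = 80.06°
At arrival: θ₂ = atan2(sin Δλ cos φ₁, −cos φ₂ sin φ₁ + sin φ₂ cos φ₁ cos Δλ) = 101.59°
Δθ = θ₂ − θ₁ = +21.5°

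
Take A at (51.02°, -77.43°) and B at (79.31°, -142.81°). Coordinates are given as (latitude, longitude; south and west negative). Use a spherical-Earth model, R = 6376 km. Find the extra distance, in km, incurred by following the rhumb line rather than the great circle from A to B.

179 km

Great circle: cos σ = sin φ₁ sin φ₂ + cos φ₁ cos φ₂ cos Δλ,  σ = 0.6224 rad → d_gc = 3968.4 km
Rhumb line: Δψ = +1.3305, q = Δφ/Δψ = 0.3711, d_rh = R√(Δφ²+q²Δλ²) = 4147.4 km
Excess = 4147.4 − 3968.4 = 179.0 ≈ 179 km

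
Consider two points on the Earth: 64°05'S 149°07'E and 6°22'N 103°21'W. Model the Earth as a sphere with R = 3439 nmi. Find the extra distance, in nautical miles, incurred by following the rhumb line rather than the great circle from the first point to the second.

Great circle: cos σ = sin φ₁ sin φ₂ + cos φ₁ cos φ₂ cos Δλ,  σ = 1.8035 rad → d_gc = 6202.2 nmi
Rhumb line: Δψ = +1.5806, q = Δφ/Δψ = 0.7779, d_rh = R√(Δφ²+q²Δλ²) = 6564.4 nmi
Excess = 6564.4 − 6202.2 = 362.2 ≈ 362 nmi

362 nmi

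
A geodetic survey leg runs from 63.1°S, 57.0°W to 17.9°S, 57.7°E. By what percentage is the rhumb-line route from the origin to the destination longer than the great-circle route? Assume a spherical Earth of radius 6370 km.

Great circle: σ = 1.4765 rad → d_gc = Rσ = 9405.1 km
Rhumb: Δφ = +0.7889, Δλ = +2.0019, Δψ = +1.1130, q = Δφ/Δψ = 0.7088 → d_rh = R√(Δφ²+q²Δλ²) = 10341.5 km
Excess = (10341.5 − 9405.1) / 9405.1 = 936.4 / 9405.1 = 9.96% ≈ 10.0%

10.0%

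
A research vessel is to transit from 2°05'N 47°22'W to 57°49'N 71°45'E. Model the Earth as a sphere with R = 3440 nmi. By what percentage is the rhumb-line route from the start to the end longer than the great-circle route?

Great circle: σ = 1.8011 rad → d_gc = Rσ = 6195.6 nmi
Rhumb: Δφ = +0.9727, Δλ = +2.0790, Δψ = +1.2068, q = Δφ/Δψ = 0.8061 → d_rh = R√(Δφ²+q²Δλ²) = 6665.5 nmi
Excess = (6665.5 − 6195.6) / 6195.6 = 469.9 / 6195.6 = 7.58% ≈ 7.6%

7.6%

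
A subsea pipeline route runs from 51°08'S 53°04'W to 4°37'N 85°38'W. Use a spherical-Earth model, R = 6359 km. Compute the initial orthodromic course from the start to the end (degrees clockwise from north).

N = sin Δλ·cos φ₂ = -0.5365;  D = cos φ₁ sin φ₂ − sin φ₁ cos φ₂ cos Δλ = +0.7046
initial course = atan2(N, D) = 322.71°

322.7°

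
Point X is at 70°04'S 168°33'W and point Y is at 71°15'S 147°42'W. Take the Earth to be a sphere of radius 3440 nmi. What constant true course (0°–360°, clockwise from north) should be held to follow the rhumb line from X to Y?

99.7°

Meridional parts: M(φ₁)=-1.7388, M(φ₂)=-1.8012 → ΔM = -0.0624;  Δλ = +0.3639 rad
tan C = Δλ / ΔM = -5.8339 → C = 99.73°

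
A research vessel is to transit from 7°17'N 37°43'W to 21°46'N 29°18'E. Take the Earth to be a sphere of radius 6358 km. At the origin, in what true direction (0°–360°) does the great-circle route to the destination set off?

69.4°

N = sin Δλ·cos φ₂ = +0.8550;  D = cos φ₁ sin φ₂ − sin φ₁ cos φ₂ cos Δλ = +0.3219
initial course = atan2(N, D) = 69.37°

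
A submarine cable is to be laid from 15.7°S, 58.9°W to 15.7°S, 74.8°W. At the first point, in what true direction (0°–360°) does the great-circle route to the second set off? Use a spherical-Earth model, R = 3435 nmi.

267.8°

N = sin Δλ·cos φ₂ = -0.2637;  D = cos φ₁ sin φ₂ − sin φ₁ cos φ₂ cos Δλ = -0.0100
initial course = atan2(N, D) = 267.84°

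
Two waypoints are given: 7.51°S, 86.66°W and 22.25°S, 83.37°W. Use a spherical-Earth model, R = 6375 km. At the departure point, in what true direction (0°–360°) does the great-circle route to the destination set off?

168.2°

θ = atan2( sin Δλ·cos φ₂ ,  cos φ₁ sin φ₂ − sin φ₁ cos φ₂ cos Δλ )
  = atan2(+0.0531, -0.2546) = 168.22°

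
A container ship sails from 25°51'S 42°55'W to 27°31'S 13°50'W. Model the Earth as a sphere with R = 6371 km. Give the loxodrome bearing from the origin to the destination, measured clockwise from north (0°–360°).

Meridional parts: M(φ₁)=-0.4673, M(φ₂)=-0.4999 → ΔM = -0.0326;  Δλ = +0.5076 rad
tan C = Δλ / ΔM = -15.5908 → C = 93.67°

93.7°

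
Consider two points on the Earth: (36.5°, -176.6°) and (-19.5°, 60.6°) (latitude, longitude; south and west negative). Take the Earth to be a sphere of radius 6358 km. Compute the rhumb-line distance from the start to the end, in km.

Δψ = ln[tan(π/4+φ₂/2)/tan(π/4+φ₁/2)] = -1.0322;  Δφ = -0.9774 rad,  Δλ = -2.1433 rad
q = Δφ/Δψ = 0.9469
d = R·√(Δφ² + q²Δλ²) = 6358·2.25253 = 14322 km

14322 km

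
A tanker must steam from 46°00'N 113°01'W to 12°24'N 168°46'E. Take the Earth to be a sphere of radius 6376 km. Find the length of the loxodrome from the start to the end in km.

8307 km

Δψ = ln[tan(π/4+φ₂/2)/tan(π/4+φ₁/2)] = -0.6881;  Δφ = -0.5864 rad,  Δλ = -1.3651 rad
q = Δφ/Δψ = 0.8522
d = R·√(Δφ² + q²Δλ²) = 6376·1.30281 = 8307 km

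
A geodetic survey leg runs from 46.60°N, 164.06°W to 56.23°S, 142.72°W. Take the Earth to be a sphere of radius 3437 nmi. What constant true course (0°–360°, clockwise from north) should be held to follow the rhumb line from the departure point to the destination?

170.0°

Δψ = ln[tan(π/4+φ₂/2)/tan(π/4+φ₁/2)] = -2.1137
Δλ = +0.3725 rad (taken the short way round)
course = atan2(Δλ, Δψ) = 170.01°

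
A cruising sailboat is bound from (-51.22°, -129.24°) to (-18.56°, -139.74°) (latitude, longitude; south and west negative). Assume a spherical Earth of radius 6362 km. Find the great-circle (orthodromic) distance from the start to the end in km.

3742 km

cos σ = sin φ₁ sin φ₂ + cos φ₁ cos φ₂ cos Δλ
      = sin(-51.22°)sin(-18.56°) + cos(-51.22°)cos(-18.56°)cos(-10.50°) = 0.8319
σ = 33.701° → d = Rσ = 6362·0.58819 = 3742 km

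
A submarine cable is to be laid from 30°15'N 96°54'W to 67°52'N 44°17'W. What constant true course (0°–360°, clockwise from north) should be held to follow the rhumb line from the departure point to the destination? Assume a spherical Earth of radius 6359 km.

Δψ = ln[tan(π/4+φ₂/2)/tan(π/4+φ₁/2)] = +1.0774
Δλ = +0.9183 rad (taken the short way round)
course = atan2(Δλ, Δψ) = 40.44°

40.4°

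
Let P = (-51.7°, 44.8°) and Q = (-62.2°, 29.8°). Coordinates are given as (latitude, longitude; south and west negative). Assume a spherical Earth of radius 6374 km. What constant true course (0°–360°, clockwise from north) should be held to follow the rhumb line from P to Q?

217.7°

Meridional parts: M(φ₁)=-1.0577, M(φ₂)=-1.3964 → ΔM = -0.3388;  Δλ = -0.2618 rad
tan C = Δλ / ΔM = +0.7728 → C = 217.70°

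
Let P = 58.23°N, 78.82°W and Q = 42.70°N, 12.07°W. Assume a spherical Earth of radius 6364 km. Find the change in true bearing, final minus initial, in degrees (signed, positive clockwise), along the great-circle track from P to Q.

+54.3°

Initial bearing θ₁ = atan2(sin Δλ cos φ₂, cos φ₁ sin φ₂ − sin φ₁ cos φ₂ cos Δλ) = 80.71°
Final bearing θ₂ = (initial bearing from the destination back to the start) + 180° = 135.01°
Δθ = θ₂ − θ₁ = +54.3°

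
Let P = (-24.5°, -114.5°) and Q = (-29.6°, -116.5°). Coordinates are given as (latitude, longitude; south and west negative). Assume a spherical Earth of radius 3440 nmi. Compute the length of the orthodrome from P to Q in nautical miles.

Haversine: a = sin²(Δφ/2)+cos φ₁ cos φ₂ sin²(Δλ/2) = 0.00222;  σ = 2·atan2(√a,√(1−a))
σ = 5.402° → d = Rσ = 3440·0.09428 = 324 nmi

324 nmi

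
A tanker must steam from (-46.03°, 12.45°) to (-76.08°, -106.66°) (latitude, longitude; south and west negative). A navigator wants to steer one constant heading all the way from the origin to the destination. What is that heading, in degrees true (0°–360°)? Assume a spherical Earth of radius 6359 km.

Δψ = ln[tan(π/4+φ₂/2)/tan(π/4+φ₁/2)] = -1.1961
Δλ = -2.0789 rad (taken the short way round)
course = atan2(Δλ, Δψ) = 240.09°

240.1°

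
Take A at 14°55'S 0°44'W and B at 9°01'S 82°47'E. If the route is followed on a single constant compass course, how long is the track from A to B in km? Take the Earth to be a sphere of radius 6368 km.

9100 km

Δψ = ln[tan(π/4+φ₂/2)/tan(π/4+φ₁/2)] = +0.1053;  Δφ = +0.1030 rad,  Δλ = +1.4576 rad
q = Δφ/Δψ = 0.9778
d = R·√(Δφ² + q²Δλ²) = 6368·1.42899 = 9100 km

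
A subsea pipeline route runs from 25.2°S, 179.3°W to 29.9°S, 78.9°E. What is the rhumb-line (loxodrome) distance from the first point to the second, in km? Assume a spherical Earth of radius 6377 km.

Δψ = ln[tan(π/4+φ₂/2)/tan(π/4+φ₁/2)] = -0.0926;  Δφ = -0.0820 rad,  Δλ = -1.7767 rad
q = Δφ/Δψ = 0.8862
d = R·√(Δφ² + q²Δλ²) = 6377·1.57673 = 10055 km

10055 km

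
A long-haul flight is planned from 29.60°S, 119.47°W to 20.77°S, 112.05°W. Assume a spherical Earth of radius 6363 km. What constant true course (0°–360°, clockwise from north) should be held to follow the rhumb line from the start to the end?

37.2°

Meridional parts: M(φ₁)=-0.5413, M(φ₂)=-0.3707 → ΔM = +0.1705;  Δλ = +0.1295 rad
tan C = Δλ / ΔM = +0.7593 → C = 37.21°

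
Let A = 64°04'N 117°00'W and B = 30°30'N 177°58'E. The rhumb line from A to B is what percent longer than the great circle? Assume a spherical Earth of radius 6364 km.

Great circle: σ = 0.9078 rad → d_gc = Rσ = 5777.2 km
Rhumb: Δφ = -0.5858, Δλ = -1.1350, Δψ = -0.9092, q = Δφ/Δψ = 0.6444 → d_rh = R√(Δφ²+q²Δλ²) = 5963.8 km
Excess = (5963.8 − 5777.2) / 5777.2 = 186.6 / 5777.2 = 3.23% ≈ 3.2%

3.2%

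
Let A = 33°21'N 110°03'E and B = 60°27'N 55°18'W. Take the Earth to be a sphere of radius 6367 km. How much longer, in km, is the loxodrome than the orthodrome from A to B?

3033 km

Great circle: cos σ = sin φ₁ sin φ₂ + cos φ₁ cos φ₂ cos Δλ,  σ = 1.4910 rad → d_gc = 9493.5 km
Rhumb line: Δψ = +0.7147, q = Δφ/Δψ = 0.6617, d_rh = R√(Δφ²+q²Δλ²) = 12526.7 km
Excess = 12526.7 − 9493.5 = 3033.2 ≈ 3033 km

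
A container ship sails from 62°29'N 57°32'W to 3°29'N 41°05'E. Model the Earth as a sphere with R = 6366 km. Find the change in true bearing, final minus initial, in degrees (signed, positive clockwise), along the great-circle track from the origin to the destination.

+72.1°

Initial bearing θ₁ = atan2(sin Δλ cos φ₂, cos φ₁ sin φ₂ − sin φ₁ cos φ₂ cos Δλ) = 80.75°
Final bearing θ₂ = (initial bearing from the destination back to the start) + 180° = 152.82°
Δθ = θ₂ − θ₁ = +72.1°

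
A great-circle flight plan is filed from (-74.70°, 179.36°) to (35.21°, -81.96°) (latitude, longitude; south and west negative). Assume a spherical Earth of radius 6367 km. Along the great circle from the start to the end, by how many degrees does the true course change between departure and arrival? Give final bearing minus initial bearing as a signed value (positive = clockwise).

-68.8°

Initial bearing θ₁ = atan2(sin Δλ cos φ₂, cos φ₁ sin φ₂ − sin φ₁ cos φ₂ cos Δλ) = 87.65°
Final bearing θ₂ = (initial bearing from the destination back to the start) + 180° = 18.83°
Δθ = θ₂ − θ₁ = -68.8°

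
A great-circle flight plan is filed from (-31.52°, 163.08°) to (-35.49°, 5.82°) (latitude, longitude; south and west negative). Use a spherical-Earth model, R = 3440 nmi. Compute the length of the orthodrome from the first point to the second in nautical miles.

6585 nmi

cos σ = sin φ₁ sin φ₂ + cos φ₁ cos φ₂ cos Δλ
      = sin(-31.52°)sin(-35.49°) + cos(-31.52°)cos(-35.49°)cos(-157.26°) = -0.3366
σ = 109.671° → d = Rσ = 3440·1.91412 = 6585 nmi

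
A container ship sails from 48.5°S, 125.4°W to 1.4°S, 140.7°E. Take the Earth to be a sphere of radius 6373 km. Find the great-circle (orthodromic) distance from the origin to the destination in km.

Haversine: a = sin²(Δφ/2)+cos φ₁ cos φ₂ sin²(Δλ/2) = 0.51338;  σ = 2·atan2(√a,√(1−a))
σ = 91.533° → d = Rσ = 6373·1.59756 = 10181 km

10181 km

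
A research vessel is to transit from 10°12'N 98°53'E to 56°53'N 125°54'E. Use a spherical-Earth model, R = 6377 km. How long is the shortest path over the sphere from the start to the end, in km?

cos σ = sin φ₁ sin φ₂ + cos φ₁ cos φ₂ cos Δλ
      = sin(10.20°)sin(56.88°) + cos(10.20°)cos(56.88°)cos(27.02°) = 0.6274
σ = 51.145° → d = Rσ = 6377·0.89265 = 5692 km

5692 km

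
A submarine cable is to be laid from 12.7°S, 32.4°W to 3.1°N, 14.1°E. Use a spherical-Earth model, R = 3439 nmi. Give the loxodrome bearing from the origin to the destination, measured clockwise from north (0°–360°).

71.1°

Meridional parts: M(φ₁)=-0.2235, M(φ₂)=+0.0541 → ΔM = +0.2776;  Δλ = +0.8116 rad
tan C = Δλ / ΔM = +2.9233 → C = 71.12°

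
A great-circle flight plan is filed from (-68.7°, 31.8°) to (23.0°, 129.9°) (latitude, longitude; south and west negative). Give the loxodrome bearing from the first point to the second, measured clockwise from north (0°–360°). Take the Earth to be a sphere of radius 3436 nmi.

Meridional parts: M(φ₁)=-1.6711, M(φ₂)=+0.4127 → ΔM = +2.0837;  Δλ = +1.7122 rad
tan C = Δλ / ΔM = +0.8217 → C = 39.41°

39.4°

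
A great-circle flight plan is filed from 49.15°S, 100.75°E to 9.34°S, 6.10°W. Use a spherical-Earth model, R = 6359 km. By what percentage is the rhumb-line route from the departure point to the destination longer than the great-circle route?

Great circle: σ = 1.6352 rad → d_gc = Rσ = 10398.0 km
Rhumb: Δφ = +0.6948, Δλ = -1.8649, Δψ = +0.8241, q = Δφ/Δψ = 0.8432 → d_rh = R√(Δφ²+q²Δλ²) = 10931.5 km
Excess = (10931.5 − 10398.0) / 10398.0 = 533.5 / 10398.0 = 5.13% ≈ 5.1%

5.1%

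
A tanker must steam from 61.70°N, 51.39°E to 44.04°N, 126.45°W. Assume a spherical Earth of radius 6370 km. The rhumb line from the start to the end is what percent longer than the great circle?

44.0%

Great circle: σ = 1.2958 rad → d_gc = Rσ = 8254.4 km
Rhumb: Δφ = -0.3082, Δλ = -3.1039, Δψ = -0.5200, q = Δφ/Δψ = 0.5927 → d_rh = R√(Δφ²+q²Δλ²) = 11882.6 km
Excess = (11882.6 − 8254.4) / 8254.4 = 3628.2 / 8254.4 = 43.955% ≈ 44.0%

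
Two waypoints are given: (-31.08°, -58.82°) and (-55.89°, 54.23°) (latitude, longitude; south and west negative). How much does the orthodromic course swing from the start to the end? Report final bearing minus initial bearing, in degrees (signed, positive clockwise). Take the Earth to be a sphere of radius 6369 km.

Initial bearing θ₁ = atan2(sin Δλ cos φ₂, cos φ₁ sin φ₂ − sin φ₁ cos φ₂ cos Δλ) = 147.90°
Final bearing θ₂ = (initial bearing from the destination back to the start) + 180° = 54.26°
Δθ = θ₂ − θ₁ = -93.6°

-93.6°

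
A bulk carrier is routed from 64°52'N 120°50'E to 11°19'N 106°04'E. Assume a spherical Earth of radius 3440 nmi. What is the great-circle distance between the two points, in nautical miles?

3274 nmi

cos σ = sin φ₁ sin φ₂ + cos φ₁ cos φ₂ cos Δλ
      = sin(64.87°)sin(11.32°) + cos(64.87°)cos(11.32°)cos(-14.77°) = 0.5804
σ = 54.524° → d = Rσ = 3440·0.95162 = 3274 nmi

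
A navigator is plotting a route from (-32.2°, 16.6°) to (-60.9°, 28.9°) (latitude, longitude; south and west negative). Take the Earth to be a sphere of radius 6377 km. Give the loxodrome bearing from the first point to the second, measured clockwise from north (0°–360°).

Δψ = ln[tan(π/4+φ₂/2)/tan(π/4+φ₁/2)] = -0.7547
Δλ = +0.2147 rad (taken the short way round)
course = atan2(Δλ, Δψ) = 164.12°

164.1°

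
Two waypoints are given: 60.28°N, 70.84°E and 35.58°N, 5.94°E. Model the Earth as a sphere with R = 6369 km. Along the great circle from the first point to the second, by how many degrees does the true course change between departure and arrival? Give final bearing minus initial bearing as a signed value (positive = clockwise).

-51.6°

At departure: θ₁ = atan2(sin Δλ cos φ₂, cos φ₁ sin φ₂ − sin φ₁ cos φ₂ cos Δλ) = 269.13°
At arrival: θ₂ = atan2(sin Δλ cos φ₁, −cos φ₂ sin φ₁ + sin φ₂ cos φ₁ cos Δλ) = 217.55°
Δθ = θ₂ − θ₁ = -51.6°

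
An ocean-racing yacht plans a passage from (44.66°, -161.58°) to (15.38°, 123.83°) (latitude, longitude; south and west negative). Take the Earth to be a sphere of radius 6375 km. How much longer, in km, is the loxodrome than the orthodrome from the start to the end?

Great circle: cos σ = sin φ₁ sin φ₂ + cos φ₁ cos φ₂ cos Δλ,  σ = 1.1932 rad → d_gc = 7606.8 km
Rhumb line: Δψ = -0.6013, q = Δφ/Δψ = 0.8499, d_rh = R√(Δφ²+q²Δλ²) = 7769.5 km
Excess = 7769.5 − 7606.8 = 162.7 ≈ 163 km

163 km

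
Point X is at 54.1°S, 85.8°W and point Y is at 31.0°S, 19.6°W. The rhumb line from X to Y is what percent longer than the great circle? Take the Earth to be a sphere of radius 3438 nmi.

Great circle: σ = 0.9020 rad → d_gc = Rσ = 3101.1 nmi
Rhumb: Δφ = +0.4032, Δλ = +1.1554, Δψ = +0.5576, q = Δφ/Δψ = 0.7231 → d_rh = R√(Δφ²+q²Δλ²) = 3189.2 nmi
Excess = (3189.2 − 3101.1) / 3101.1 = 88.1 / 3101.1 = 2.84% ≈ 2.8%

2.8%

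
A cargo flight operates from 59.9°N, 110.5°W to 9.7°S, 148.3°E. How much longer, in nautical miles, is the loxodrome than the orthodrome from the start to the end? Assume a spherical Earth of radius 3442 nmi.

Great circle: cos σ = sin φ₁ sin φ₂ + cos φ₁ cos φ₂ cos Δλ,  σ = 1.8150 rad → d_gc = 6247.2 nmi
Rhumb line: Δψ = -1.4836, q = Δφ/Δψ = 0.8188, d_rh = R√(Δφ²+q²Δλ²) = 6500.9 nmi
Excess = 6500.9 − 6247.2 = 253.7 ≈ 254 nmi

254 nmi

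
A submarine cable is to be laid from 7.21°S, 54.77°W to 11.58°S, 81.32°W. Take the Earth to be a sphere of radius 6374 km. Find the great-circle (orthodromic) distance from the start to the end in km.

2953 km

Haversine: a = sin²(Δφ/2)+cos φ₁ cos φ₂ sin²(Δλ/2) = 0.05270;  σ = 2·atan2(√a,√(1−a))
σ = 26.543° → d = Rσ = 6374·0.46326 = 2953 km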